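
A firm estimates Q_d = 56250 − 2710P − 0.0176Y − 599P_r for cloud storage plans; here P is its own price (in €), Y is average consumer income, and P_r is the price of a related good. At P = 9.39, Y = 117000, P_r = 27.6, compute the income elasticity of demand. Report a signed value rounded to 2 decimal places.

At the given values, Q_d = 56250 − 2710(9.39) − 0.0176(117000) − 599(27.6) = 12211.5.
∂Q_d/∂Y = -0.0176.
E = (-0.0176) × (117000/12211.5) = -0.1686…

-0.17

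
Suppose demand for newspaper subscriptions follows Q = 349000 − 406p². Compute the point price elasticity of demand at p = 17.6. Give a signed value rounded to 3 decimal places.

-1.127

dQ/dp = −2·406·p = -14291.2. At p = 17.6, Q = 223237.44.
Ed = (dQ/dp)·(p/Q) = (-14291.2) × (17.6/223237.44) = -1.12671…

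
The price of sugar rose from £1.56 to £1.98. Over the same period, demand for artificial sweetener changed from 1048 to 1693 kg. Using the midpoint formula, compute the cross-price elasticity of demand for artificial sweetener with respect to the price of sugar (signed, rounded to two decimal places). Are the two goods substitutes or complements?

1.98; substitutes

%ΔQ_{artificial sweetener} = (1693 − 1048)/avg = 645/1370.5 = 0.470631…
%ΔP_{sugar} = (1.98 − 1.56)/avg = 0.42/1.77 = 0.237288…
E_cross = (645/1370.5) / (0.42/1.77) = 1.9833…
E_cross > 0 ⇒ the goods are substitutes.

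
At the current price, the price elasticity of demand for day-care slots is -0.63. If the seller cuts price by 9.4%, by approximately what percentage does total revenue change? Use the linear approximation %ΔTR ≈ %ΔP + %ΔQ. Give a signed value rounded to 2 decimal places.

%ΔQ ≈ Ed × %ΔP = (-0.63) × (-9.4%) = +5.9220%
%ΔTR ≈ %ΔP + %ΔQ = (-9.4%) + (+5.9220%) = -3.4780%

-3.48%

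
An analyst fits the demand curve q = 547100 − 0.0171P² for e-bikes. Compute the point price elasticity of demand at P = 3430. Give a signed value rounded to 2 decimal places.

dq/dP = −2·0.0171·P = -117.306. At P = 3430, q = 345920.21.
Ed = (dq/dP)·(P/q) = (-117.306) × (3430/345920.21) = -1.1631…

-1.16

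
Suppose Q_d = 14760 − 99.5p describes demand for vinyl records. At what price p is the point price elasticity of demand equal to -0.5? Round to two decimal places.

49.45

Ed = −99.5p/(14760 − 99.5p). Set this equal to -0.5:
99.5p = 0.5·(14760 − 99.5p) ⇒ 99.5p(1 + 0.5) = 0.5·14760
p = 0.5·14760 / (99.5·1.5) = 49.4472…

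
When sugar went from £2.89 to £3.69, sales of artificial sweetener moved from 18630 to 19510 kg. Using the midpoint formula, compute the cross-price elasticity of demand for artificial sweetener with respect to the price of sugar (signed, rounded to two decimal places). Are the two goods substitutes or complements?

0.19; substitutes

%ΔQ_{artificial sweetener} = (19510 − 18630)/avg = 880/19070 = 0.046145…
%ΔP_{sugar} = (3.69 − 2.89)/avg = 0.8/3.29 = 0.243161…
E_cross = (880/19070) / (0.8/3.29) = 0.1897…
E_cross > 0 ⇒ the goods are substitutes.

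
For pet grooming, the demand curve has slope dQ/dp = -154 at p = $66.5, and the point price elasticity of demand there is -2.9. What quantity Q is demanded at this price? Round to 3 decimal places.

3531.379

Ed = (dQ/dp)·(p/Q) ⇒ Q = (dQ/dp)·p/Ed = (-154)·66.5/(-2.9) = 3531.37931…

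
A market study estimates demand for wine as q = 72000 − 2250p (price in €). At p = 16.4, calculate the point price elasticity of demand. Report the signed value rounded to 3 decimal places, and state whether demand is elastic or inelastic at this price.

dq/dp = −2250. At p = 16.4, q = 72000 − 2250(16.4) = 35100.
Ed = (dq/dp)·(p/q) = −2250 × (16.4/35100) = -1.05128…
|Ed| = 1.051 > 1, so demand is elastic.

-1.051; elastic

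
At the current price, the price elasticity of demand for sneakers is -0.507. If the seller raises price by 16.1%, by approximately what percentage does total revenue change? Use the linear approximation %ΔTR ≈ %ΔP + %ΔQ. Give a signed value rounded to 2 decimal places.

+7.94%

%ΔQ ≈ Ed × %ΔP = (-0.507) × (+16.1%) = -8.1627%
%ΔTR ≈ %ΔP + %ΔQ = (+16.1%) + (-8.1627%) = +7.9373%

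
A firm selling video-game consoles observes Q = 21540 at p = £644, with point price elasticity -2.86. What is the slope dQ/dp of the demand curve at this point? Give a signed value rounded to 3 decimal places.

Ed = (dQ/dp)·(p/Q) ⇒ dQ/dp = Ed·Q/p = (-2.86)·21540/644 = -95.65900…

-95.659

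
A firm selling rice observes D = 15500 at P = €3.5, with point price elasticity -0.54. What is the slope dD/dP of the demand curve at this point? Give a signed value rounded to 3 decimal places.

-2391.429

Ed = (dD/dP)·(P/D) ⇒ dD/dP = Ed·D/P = (-0.54)·15500/3.5 = -2391.42857…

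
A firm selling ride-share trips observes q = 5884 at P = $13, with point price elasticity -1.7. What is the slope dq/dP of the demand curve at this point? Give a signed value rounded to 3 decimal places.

Ed = (dq/dP)·(P/q) ⇒ dq/dP = Ed·q/P = (-1.7)·5884/13 = -769.44615…

-769.446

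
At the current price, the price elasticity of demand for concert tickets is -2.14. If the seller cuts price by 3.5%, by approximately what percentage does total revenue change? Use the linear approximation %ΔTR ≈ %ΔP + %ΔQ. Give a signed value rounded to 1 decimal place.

+4.0%

%ΔQ ≈ Ed × %ΔP = (-2.14) × (-3.5%) = +7.4900%
%ΔTR ≈ %ΔP + %ΔQ = (-3.5%) + (+7.4900%) = +3.9900%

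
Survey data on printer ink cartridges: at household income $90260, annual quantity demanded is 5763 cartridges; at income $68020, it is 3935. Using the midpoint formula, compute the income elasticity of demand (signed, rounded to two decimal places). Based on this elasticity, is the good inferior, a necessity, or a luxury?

1.34; luxury

%ΔQ = (3935 − 5763)/[( 5763 + 3935)/2] = -1828/4849 = -0.376984…
%ΔIncome = (68020 − 90260)/[( 90260 + 68020)/2] = -22240/79140 = -0.281020…
E_income = (-1828/4849) / (-22240/79140) = 1.3414…
E_income > 1 ⇒ normal good, luxury.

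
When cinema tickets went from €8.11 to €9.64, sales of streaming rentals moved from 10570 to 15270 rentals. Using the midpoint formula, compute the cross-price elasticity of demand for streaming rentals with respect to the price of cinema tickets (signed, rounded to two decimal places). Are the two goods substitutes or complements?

2.11; substitutes

%ΔQ_{streaming rentals} = (15270 − 10570)/avg = 4700/12920 = 0.363777…
%ΔP_{cinema tickets} = (9.64 − 8.11)/avg = 1.53/8.875 = 0.172394…
E_cross = (4700/12920) / (1.53/8.875) = 2.1101…
E_cross > 0 ⇒ the goods are substitutes.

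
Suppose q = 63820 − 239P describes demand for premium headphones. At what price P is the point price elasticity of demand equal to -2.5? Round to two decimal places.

Ed = −239P/(63820 − 239P). Set this equal to -2.5:
239P = 2.5·(63820 − 239P) ⇒ 239P(1 + 2.5) = 2.5·63820
P = 2.5·63820 / (239·3.5) = 190.7352…

190.74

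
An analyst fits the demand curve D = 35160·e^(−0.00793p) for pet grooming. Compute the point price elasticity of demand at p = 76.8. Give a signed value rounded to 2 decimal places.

dD/dp = −0.00793·D = -151.644. At p = 76.8, D = 19122.9.
Ed = (dD/dp)·(p/D) = (-151.644) × (76.8/19122.9) = -0.6090…

-0.61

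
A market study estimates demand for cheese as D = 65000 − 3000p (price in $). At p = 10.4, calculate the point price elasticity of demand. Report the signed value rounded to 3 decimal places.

-0.923

dD/dp = −3000. At p = 10.4, D = 65000 − 3000(10.4) = 33800.
Ed = (dD/dp)·(p/D) = −3000 × (10.4/33800) = -0.92307…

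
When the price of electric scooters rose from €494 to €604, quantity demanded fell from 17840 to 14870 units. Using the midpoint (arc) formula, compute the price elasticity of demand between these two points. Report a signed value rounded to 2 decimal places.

%ΔQ = (14870 − 17840) / [(17840 + 14870)/2] = -2970/16355 = -0.181595…
%ΔP = (604 − 494) / [(494 + 604)/2] = 110/549 = 0.200364…
Arc Ed = %ΔQ / %ΔP = (-2970/16355) / (110/549) = -0.9063…

-0.91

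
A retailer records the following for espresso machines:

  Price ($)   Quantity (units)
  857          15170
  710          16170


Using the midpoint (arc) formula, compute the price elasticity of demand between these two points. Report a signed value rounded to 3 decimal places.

-0.340

%ΔQ = (16170 − 15170) / [(15170 + 16170)/2] = 1000/15670 = 0.063816…
%ΔP = (710 − 857) / [(857 + 710)/2] = -147/783.5 = -0.187619…
Arc Ed = %ΔQ / %ΔP = (1000/15670) / (-147/783.5) = -0.34013…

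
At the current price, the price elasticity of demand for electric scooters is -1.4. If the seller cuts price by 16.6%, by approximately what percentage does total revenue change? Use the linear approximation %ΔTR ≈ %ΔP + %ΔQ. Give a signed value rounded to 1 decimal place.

+6.6%

%ΔQ ≈ Ed × %ΔP = (-1.4) × (-16.6%) = +23.2400%
%ΔTR ≈ %ΔP + %ΔQ = (-16.6%) + (+23.2400%) = +6.6400%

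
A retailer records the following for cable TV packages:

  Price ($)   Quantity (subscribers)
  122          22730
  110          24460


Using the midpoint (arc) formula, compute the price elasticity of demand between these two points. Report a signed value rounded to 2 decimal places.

-0.71

%ΔQ = (24460 − 22730) / [(22730 + 24460)/2] = 1730/23595 = 0.073320…
%ΔP = (110 − 122) / [(122 + 110)/2] = -12/116 = -0.103448…
Arc Ed = %ΔQ / %ΔP = (1730/23595) / (-12/116) = -0.7087…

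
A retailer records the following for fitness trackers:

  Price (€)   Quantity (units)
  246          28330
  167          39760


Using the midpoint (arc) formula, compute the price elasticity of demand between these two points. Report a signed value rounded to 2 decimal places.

-0.88

%ΔQ = (39760 − 28330) / [(28330 + 39760)/2] = 11430/34045 = 0.335732…
%ΔP = (167 − 246) / [(246 + 167)/2] = -79/206.5 = -0.382566…
Arc Ed = %ΔQ / %ΔP = (11430/34045) / (-79/206.5) = -0.8775…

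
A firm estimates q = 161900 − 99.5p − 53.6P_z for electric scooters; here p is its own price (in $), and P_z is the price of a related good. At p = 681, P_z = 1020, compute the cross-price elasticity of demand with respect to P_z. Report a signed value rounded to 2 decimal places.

At the given values, q = 161900 − 99.5(681) − 53.6(1020) = 39468.5.
∂q/∂P_z = -53.6.
E = (-53.6) × (1020/39468.5) = -1.3852…

-1.39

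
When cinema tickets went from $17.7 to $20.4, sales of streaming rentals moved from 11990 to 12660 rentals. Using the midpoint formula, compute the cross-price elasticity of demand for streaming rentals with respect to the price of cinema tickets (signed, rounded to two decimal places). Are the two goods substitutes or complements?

%ΔQ_{streaming rentals} = (12660 − 11990)/avg = 670/12325 = 0.054361…
%ΔP_{cinema tickets} = (20.4 − 17.7)/avg = 2.7/19.05 = 0.141732…
E_cross = (670/12325) / (2.7/19.05) = 0.3835…
E_cross > 0 ⇒ the goods are substitutes.

0.38; substitutes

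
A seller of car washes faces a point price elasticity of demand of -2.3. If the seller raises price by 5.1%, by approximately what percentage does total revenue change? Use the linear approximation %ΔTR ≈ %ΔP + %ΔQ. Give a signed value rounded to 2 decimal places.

-6.63%

%ΔQ ≈ Ed × %ΔP = (-2.3) × (+5.1%) = -11.7300%
%ΔTR ≈ %ΔP + %ΔQ = (+5.1%) + (-11.7300%) = -6.6300%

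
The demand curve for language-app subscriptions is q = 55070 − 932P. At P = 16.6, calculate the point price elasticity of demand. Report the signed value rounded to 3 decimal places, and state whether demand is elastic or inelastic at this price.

-0.391; inelastic

dq/dP = −932. At P = 16.6, q = 55070 − 932(16.6) = 39598.8.
Ed = (dq/dP)·(P/q) = −932 × (16.6/39598.8) = -0.39069…
|Ed| = 0.391 < 1, so demand is inelastic.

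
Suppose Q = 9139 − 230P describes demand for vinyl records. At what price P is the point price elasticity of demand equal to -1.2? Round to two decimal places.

Ed = −230P/(9139 − 230P). Set this equal to -1.2:
230P = 1.2·(9139 − 230P) ⇒ 230P(1 + 1.2) = 1.2·9139
P = 1.2·9139 / (230·2.2) = 21.6735…

21.67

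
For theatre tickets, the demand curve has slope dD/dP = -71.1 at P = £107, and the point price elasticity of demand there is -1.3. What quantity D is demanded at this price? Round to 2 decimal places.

5852.08

Ed = (dD/dP)·(P/D) ⇒ D = (dD/dP)·P/Ed = (-71.1)·107/(-1.3) = 5852.0769…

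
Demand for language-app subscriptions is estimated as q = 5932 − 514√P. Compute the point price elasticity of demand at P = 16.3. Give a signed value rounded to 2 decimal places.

-0.27

dq/dP = −514/(2√P) = -63.656. At P = 16.3, q = 3856.81.
Ed = (dq/dP)·(P/q) = (-63.656) × (16.3/3856.81) = -0.2690…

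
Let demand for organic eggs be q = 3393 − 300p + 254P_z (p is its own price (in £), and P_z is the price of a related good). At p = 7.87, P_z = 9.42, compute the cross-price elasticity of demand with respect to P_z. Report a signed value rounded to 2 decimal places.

At the given values, q = 3393 − 300(7.87) + 254(9.42) = 3424.68.
∂q/∂P_z = 254.
E = (254) × (9.42/3424.68) = 0.6986…

0.70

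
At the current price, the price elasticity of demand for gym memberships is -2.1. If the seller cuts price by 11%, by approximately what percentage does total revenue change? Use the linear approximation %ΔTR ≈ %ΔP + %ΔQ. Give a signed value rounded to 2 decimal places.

+12.10%

%ΔQ ≈ Ed × %ΔP = (-2.1) × (-11%) = +23.1000%
%ΔTR ≈ %ΔP + %ΔQ = (-11%) + (+23.1000%) = +12.1000%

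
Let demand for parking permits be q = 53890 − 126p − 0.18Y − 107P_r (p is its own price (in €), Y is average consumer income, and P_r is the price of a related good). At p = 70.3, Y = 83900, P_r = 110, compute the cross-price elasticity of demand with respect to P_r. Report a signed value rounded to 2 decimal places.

At the given values, q = 53890 − 126(70.3) − 0.18(83900) − 107(110) = 18160.2.
∂q/∂P_r = -107.
E = (-107) × (110/18160.2) = -0.6481…

-0.65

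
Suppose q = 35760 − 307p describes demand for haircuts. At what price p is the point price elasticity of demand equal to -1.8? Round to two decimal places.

Ed = −307p/(35760 − 307p). Set this equal to -1.8:
307p = 1.8·(35760 − 307p) ⇒ 307p(1 + 1.8) = 1.8·35760
p = 1.8·35760 / (307·2.8) = 74.8813…

74.88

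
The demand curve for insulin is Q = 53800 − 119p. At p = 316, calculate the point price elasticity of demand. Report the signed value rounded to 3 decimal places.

-2.322

dQ/dp = −119. At p = 316, Q = 53800 − 119(316) = 16196.
Ed = (dQ/dp)·(p/Q) = −119 × (316/16196) = -2.32180…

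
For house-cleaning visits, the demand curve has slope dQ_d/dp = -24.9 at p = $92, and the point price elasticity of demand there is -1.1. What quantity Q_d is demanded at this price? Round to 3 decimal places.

Ed = (dQ_d/dp)·(p/Q_d) ⇒ Q_d = (dQ_d/dp)·p/Ed = (-24.9)·92/(-1.1) = 2082.54545…

2082.545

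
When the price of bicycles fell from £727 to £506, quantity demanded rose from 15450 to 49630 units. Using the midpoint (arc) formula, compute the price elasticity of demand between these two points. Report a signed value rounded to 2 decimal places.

%ΔQ = (49630 − 15450) / [(15450 + 49630)/2] = 34180/32540 = 1.050399…
%ΔP = (506 − 727) / [(727 + 506)/2] = -221/616.5 = -0.358475…
Arc Ed = %ΔQ / %ΔP = (34180/32540) / (-221/616.5) = -2.9301…

-2.93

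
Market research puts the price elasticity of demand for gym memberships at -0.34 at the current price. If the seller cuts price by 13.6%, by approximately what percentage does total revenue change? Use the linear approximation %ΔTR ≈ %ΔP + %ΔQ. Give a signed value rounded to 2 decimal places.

%ΔQ ≈ Ed × %ΔP = (-0.34) × (-13.6%) = +4.6240%
%ΔTR ≈ %ΔP + %ΔQ = (-13.6%) + (+4.6240%) = -8.9760%

-8.98%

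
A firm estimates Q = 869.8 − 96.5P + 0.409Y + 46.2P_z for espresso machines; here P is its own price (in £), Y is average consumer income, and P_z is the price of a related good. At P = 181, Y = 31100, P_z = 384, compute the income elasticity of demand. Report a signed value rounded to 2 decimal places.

0.92

At the given values, Q = 869.8 − 96.5(181) + 0.409(31100) + 46.2(384) = 13864.
∂Q/∂Y = 0.409.
E = (0.409) × (31100/13864) = 0.9174…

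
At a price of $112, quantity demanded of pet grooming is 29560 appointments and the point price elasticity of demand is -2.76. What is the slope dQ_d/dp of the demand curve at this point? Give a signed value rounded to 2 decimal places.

Ed = (dQ_d/dp)·(p/Q_d) ⇒ dQ_d/dp = Ed·Q_d/p = (-2.76)·29560/112 = -728.4428…

-728.44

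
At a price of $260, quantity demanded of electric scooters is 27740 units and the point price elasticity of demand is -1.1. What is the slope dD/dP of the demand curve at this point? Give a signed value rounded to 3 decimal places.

Ed = (dD/dP)·(P/D) ⇒ dD/dP = Ed·D/P = (-1.1)·27740/260 = -117.36153…

-117.362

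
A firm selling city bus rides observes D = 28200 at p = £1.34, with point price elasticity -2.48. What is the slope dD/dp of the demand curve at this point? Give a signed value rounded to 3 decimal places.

Ed = (dD/dp)·(p/D) ⇒ dD/dp = Ed·D/p = (-2.48)·28200/1.34 = -52191.04477…

-52191.045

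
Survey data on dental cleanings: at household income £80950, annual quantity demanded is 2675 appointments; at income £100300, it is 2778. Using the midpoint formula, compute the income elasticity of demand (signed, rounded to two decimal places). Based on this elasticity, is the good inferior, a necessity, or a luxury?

%ΔQ = (2778 − 2675)/[( 2675 + 2778)/2] = 103/2726.5 = 0.037777…
%ΔIncome = (100300 − 80950)/[( 80950 + 100300)/2] = 19350/90625 = 0.213517…
E_income = (103/2726.5) / (19350/90625) = 0.1769…
0 < E_income < 1 ⇒ normal good, necessity.

0.18; necessity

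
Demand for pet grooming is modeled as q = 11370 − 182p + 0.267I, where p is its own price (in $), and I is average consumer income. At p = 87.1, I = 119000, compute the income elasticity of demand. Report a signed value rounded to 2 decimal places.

At the given values, q = 11370 − 182(87.1) + 0.267(119000) = 27290.8.
∂q/∂I = 0.267.
E = (0.267) × (119000/27290.8) = 1.1642…

1.16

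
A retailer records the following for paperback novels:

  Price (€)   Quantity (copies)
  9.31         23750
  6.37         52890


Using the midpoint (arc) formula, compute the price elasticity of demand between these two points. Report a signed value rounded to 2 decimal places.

%ΔQ = (52890 − 23750) / [(23750 + 52890)/2] = 29140/38320 = 0.760438…
%ΔP = (6.37 − 9.31) / [(9.31 + 6.37)/2] = -2.94/7.84 = -0.375
Arc Ed = %ΔQ / %ΔP = (29140/38320) / (-2.94/7.84) = -2.0278…

-2.03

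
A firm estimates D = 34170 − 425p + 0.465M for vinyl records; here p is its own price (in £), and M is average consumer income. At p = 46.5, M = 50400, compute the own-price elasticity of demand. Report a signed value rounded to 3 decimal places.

-0.522

At the given values, D = 34170 − 425(46.5) + 0.465(50400) = 37843.5.
∂D/∂p = −425.
E = (-425) × (46.5/37843.5) = -0.52221…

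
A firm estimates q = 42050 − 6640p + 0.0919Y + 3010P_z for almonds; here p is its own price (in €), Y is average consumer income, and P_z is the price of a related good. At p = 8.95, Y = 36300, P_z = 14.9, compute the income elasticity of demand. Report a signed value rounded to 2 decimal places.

At the given values, q = 42050 − 6640(8.95) + 0.0919(36300) + 3010(14.9) = 30806.97.
∂q/∂Y = 0.0919.
E = (0.0919) × (36300/30806.97) = 0.1082…

0.11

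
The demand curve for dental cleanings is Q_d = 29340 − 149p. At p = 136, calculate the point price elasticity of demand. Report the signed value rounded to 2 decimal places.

dQ_d/dp = −149. At p = 136, Q_d = 29340 − 149(136) = 9076.
Ed = (dQ_d/dp)·(p/Q_d) = −149 × (136/9076) = -2.2327…

-2.23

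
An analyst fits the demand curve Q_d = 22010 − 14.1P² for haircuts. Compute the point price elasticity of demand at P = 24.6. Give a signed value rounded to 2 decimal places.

dQ_d/dP = −2·14.1·P = -693.72. At P = 24.6, Q_d = 13477.244.
Ed = (dQ_d/dP)·(P/Q_d) = (-693.72) × (24.6/13477.244) = -1.2662…

-1.27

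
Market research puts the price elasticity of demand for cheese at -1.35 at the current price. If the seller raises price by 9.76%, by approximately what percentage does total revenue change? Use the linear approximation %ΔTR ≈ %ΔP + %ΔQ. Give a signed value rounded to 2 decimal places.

-3.42%

%ΔQ ≈ Ed × %ΔP = (-1.35) × (+9.76%) = -13.1760%
%ΔTR ≈ %ΔP + %ΔQ = (+9.76%) + (-13.1760%) = -3.4160%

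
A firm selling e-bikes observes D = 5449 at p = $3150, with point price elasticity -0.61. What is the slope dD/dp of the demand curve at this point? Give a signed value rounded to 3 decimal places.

-1.055

Ed = (dD/dp)·(p/D) ⇒ dD/dp = Ed·D/p = (-0.61)·5449/3150 = -1.05520…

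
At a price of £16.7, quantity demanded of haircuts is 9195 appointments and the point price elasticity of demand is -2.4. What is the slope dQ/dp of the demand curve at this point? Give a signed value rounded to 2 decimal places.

-1321.44

Ed = (dQ/dp)·(p/Q) ⇒ dQ/dp = Ed·Q/p = (-2.4)·9195/16.7 = -1321.4371…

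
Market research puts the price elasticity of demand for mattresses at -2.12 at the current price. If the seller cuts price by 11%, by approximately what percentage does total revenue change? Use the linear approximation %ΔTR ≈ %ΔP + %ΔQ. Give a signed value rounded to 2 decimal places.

%ΔQ ≈ Ed × %ΔP = (-2.12) × (-11%) = +23.3200%
%ΔTR ≈ %ΔP + %ΔQ = (-11%) + (+23.3200%) = +12.3200%

+12.32%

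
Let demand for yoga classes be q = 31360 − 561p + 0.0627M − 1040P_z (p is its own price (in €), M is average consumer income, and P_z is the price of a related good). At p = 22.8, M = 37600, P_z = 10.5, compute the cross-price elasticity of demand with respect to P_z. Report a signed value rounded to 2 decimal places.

At the given values, q = 31360 − 561(22.8) + 0.0627(37600) − 1040(10.5) = 10006.72.
∂q/∂P_z = -1040.
E = (-1040) × (10.5/10006.72) = -1.0912…

-1.09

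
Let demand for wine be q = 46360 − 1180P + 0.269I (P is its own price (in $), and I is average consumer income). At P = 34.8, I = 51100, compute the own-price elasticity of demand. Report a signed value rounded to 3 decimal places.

-2.157

At the given values, q = 46360 − 1180(34.8) + 0.269(51100) = 19041.9.
∂q/∂P = −1180.
E = (-1180) × (34.8/19041.9) = -2.15650…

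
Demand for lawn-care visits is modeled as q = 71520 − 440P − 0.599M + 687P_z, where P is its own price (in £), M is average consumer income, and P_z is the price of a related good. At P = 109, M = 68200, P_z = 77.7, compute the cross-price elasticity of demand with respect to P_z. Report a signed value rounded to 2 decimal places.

1.48

At the given values, q = 71520 − 440(109) − 0.599(68200) + 687(77.7) = 36088.1.
∂q/∂P_z = 687.
E = (687) × (77.7/36088.1) = 1.4791…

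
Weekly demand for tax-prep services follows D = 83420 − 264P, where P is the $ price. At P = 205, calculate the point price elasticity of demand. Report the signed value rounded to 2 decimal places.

-1.85

dD/dP = −264. At P = 205, D = 83420 − 264(205) = 29300.
Ed = (dD/dP)·(P/D) = −264 × (205/29300) = -1.8470…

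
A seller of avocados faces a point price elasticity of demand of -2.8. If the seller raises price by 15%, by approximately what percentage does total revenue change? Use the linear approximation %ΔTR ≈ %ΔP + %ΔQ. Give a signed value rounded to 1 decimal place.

%ΔQ ≈ Ed × %ΔP = (-2.8) × (+15%) = -42.0000%
%ΔTR ≈ %ΔP + %ΔQ = (+15%) + (-42.0000%) = -27.0000%

-27.0%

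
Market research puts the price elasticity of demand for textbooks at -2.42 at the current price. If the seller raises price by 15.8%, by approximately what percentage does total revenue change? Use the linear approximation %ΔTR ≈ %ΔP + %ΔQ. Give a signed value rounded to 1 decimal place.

-22.4%

%ΔQ ≈ Ed × %ΔP = (-2.42) × (+15.8%) = -38.2360%
%ΔTR ≈ %ΔP + %ΔQ = (+15.8%) + (-38.2360%) = -22.4360%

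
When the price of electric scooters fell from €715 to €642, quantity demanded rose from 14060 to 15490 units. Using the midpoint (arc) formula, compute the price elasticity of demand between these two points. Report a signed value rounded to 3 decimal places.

%ΔQ = (15490 − 14060) / [(14060 + 15490)/2] = 1430/14775 = 0.096785…
%ΔP = (642 − 715) / [(715 + 642)/2] = -73/678.5 = -0.107590…
Arc Ed = %ΔQ / %ΔP = (1430/14775) / (-73/678.5) = -0.89957…

-0.900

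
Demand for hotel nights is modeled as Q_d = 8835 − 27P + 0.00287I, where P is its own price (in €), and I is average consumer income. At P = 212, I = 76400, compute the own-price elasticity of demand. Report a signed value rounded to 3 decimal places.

At the given values, Q_d = 8835 − 27(212) + 0.00287(76400) = 3330.268.
∂Q_d/∂P = −27.
E = (-27) × (212/3330.268) = -1.71878…

-1.719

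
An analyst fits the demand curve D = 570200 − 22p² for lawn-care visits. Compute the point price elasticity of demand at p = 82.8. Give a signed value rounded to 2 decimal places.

-0.72

dD/dp = −2·22·p = -3643.2. At p = 82.8, D = 419371.52.
Ed = (dD/dp)·(p/D) = (-3643.2) × (82.8/419371.52) = -0.7193…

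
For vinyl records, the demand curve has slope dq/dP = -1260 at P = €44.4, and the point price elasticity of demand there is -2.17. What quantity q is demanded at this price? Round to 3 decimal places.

Ed = (dq/dP)·(P/q) ⇒ q = (dq/dP)·P/Ed = (-1260)·44.4/(-2.17) = 25780.64516…

25780.645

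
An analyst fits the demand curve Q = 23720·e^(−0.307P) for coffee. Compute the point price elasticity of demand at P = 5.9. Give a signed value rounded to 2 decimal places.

-1.81

dQ/dP = −0.307·Q = -1190.19. At P = 5.9, Q = 3876.83.
Ed = (dQ/dP)·(P/Q) = (-1190.19) × (5.9/3876.83) = -1.8113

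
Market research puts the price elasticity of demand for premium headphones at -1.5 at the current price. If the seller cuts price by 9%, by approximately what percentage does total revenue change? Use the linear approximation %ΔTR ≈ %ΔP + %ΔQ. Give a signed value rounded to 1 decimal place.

+4.5%

%ΔQ ≈ Ed × %ΔP = (-1.5) × (-9%) = +13.5000%
%ΔTR ≈ %ΔP + %ΔQ = (-9%) + (+13.5000%) = +4.5000%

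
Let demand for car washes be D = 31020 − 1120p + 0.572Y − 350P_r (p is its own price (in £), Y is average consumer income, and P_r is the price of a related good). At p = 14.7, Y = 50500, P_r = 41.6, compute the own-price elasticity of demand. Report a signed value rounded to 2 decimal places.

-0.57

At the given values, D = 31020 − 1120(14.7) + 0.572(50500) − 350(41.6) = 28882.
∂D/∂p = −1120.
E = (-1120) × (14.7/28882) = -0.5700…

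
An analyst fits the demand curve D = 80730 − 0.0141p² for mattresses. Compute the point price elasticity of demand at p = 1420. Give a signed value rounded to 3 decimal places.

-1.087

dD/dp = −2·0.0141·p = -40.044. At p = 1420, D = 52298.76.
Ed = (dD/dp)·(p/D) = (-40.044) × (1420/52298.76) = -1.08726…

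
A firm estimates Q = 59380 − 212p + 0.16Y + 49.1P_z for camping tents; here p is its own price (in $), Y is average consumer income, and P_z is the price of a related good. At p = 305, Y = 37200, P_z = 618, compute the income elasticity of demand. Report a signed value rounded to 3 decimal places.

At the given values, Q = 59380 − 212(305) + 0.16(37200) + 49.1(618) = 31015.8.
∂Q/∂Y = 0.16.
E = (0.16) × (37200/31015.8) = 0.19190…

0.192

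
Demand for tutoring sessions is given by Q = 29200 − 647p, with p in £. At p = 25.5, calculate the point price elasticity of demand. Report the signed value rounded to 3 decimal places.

dQ/dp = −647. At p = 25.5, Q = 29200 − 647(25.5) = 12701.5.
Ed = (dQ/dp)·(p/Q) = −647 × (25.5/12701.5) = -1.29894…

-1.299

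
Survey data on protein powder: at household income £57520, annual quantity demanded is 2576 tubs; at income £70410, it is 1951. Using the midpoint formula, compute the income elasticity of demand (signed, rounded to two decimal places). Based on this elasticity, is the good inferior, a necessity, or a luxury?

-1.37; inferior

%ΔQ = (1951 − 2576)/[( 2576 + 1951)/2] = -625/2263.5 = -0.276121…
%ΔIncome = (70410 − 57520)/[( 57520 + 70410)/2] = 12890/63965 = 0.201516…
E_income = (-625/2263.5) / (12890/63965) = -1.3702…
E_income < 0 ⇒ inferior good.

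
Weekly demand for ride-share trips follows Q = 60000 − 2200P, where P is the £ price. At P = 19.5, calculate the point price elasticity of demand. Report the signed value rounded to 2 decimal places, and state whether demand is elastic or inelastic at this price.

-2.51; elastic

dQ/dP = −2200. At P = 19.5, Q = 60000 − 2200(19.5) = 17100.
Ed = (dQ/dP)·(P/Q) = −2200 × (19.5/17100) = -2.5087…
|Ed| = 2.51 > 1, so demand is elastic.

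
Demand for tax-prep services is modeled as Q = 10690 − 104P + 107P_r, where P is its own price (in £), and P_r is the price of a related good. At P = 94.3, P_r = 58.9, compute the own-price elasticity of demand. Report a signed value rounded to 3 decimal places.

At the given values, Q = 10690 − 104(94.3) + 107(58.9) = 7185.1.
∂Q/∂P = −104.
E = (-104) × (94.3/7185.1) = -1.36493…

-1.365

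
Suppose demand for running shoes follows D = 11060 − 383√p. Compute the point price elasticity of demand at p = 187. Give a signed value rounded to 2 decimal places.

dD/dp = −383/(2√p) = -14.0039. At p = 187, D = 5822.55.
Ed = (dD/dp)·(p/D) = (-14.0039) × (187/5822.55) = -0.4497…

-0.45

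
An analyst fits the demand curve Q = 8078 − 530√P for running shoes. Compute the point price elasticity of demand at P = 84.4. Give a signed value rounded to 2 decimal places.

dQ/dP = −530/(2√P) = -28.8453. At P = 84.4, Q = 3208.92.
Ed = (dQ/dP)·(P/Q) = (-28.8453) × (84.4/3208.92) = -0.7586…

-0.76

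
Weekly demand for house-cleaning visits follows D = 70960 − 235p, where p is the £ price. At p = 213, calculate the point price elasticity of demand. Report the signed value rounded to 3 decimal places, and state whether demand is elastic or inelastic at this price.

dD/dp = −235. At p = 213, D = 70960 − 235(213) = 20905.
Ed = (dD/dp)·(p/D) = −235 × (213/20905) = -2.39440…
|Ed| = 2.394 > 1, so demand is elastic.

-2.394; elastic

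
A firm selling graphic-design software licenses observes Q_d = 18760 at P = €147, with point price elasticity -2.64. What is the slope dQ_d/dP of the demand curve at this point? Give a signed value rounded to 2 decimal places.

-336.91

Ed = (dQ_d/dP)·(P/Q_d) ⇒ dQ_d/dP = Ed·Q_d/P = (-2.64)·18760/147 = -336.9142…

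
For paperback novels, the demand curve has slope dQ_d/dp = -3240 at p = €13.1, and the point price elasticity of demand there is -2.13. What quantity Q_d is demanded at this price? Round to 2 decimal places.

Ed = (dQ_d/dp)·(p/Q_d) ⇒ Q_d = (dQ_d/dp)·p/Ed = (-3240)·13.1/(-2.13) = 19926.7605…

19926.76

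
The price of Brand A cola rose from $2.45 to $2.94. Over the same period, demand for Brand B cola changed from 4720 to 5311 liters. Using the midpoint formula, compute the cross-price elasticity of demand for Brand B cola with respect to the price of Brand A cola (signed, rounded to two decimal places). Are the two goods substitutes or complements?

%ΔQ_{Brand B cola} = (5311 − 4720)/avg = 591/5015.5 = 0.117834…
%ΔP_{Brand A cola} = (2.94 − 2.45)/avg = 0.49/2.695 = 0.181818…
E_cross = (591/5015.5) / (0.49/2.695) = 0.6480…
E_cross > 0 ⇒ the goods are substitutes.

0.65; substitutes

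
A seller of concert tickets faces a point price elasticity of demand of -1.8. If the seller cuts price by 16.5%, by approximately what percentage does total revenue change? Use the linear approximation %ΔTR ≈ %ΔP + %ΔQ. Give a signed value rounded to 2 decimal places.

%ΔQ ≈ Ed × %ΔP = (-1.8) × (-16.5%) = +29.7000%
%ΔTR ≈ %ΔP + %ΔQ = (-16.5%) + (+29.7000%) = +13.2000%

+13.20%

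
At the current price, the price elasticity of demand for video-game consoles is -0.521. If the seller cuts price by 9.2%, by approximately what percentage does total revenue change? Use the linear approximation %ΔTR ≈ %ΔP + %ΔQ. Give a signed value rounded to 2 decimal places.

%ΔQ ≈ Ed × %ΔP = (-0.521) × (-9.2%) = +4.7932%
%ΔTR ≈ %ΔP + %ΔQ = (-9.2%) + (+4.7932%) = -4.4068%

-4.41%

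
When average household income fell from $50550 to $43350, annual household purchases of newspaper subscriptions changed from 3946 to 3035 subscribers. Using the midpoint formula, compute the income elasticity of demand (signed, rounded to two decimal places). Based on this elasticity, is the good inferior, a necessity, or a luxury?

%ΔQ = (3035 − 3946)/[( 3946 + 3035)/2] = -911/3490.5 = -0.260994…
%ΔIncome = (43350 − 50550)/[( 50550 + 43350)/2] = -7200/46950 = -0.153354…
E_income = (-911/3490.5) / (-7200/46950) = 1.7018…
E_income > 1 ⇒ normal good, luxury.

1.70; luxury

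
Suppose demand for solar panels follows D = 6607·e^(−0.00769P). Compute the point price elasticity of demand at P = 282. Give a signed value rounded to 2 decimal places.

dD/dP = −0.00769·D = -5.80936. At P = 282, D = 755.443.
Ed = (dD/dP)·(P/D) = (-5.80936) × (282/755.443) = -2.1685…

-2.17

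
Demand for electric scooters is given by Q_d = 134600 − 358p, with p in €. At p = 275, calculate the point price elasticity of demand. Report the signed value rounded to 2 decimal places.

dQ_d/dp = −358. At p = 275, Q_d = 134600 − 358(275) = 36150.
Ed = (dQ_d/dp)·(p/Q_d) = −358 × (275/36150) = -2.7233…

-2.72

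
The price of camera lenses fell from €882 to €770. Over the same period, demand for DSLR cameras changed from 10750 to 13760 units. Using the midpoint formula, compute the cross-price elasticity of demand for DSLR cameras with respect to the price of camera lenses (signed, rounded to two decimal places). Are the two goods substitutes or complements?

-1.81; complements

%ΔQ_{DSLR cameras} = (13760 − 10750)/avg = 3010/12255 = 0.245614…
%ΔP_{camera lenses} = (770 − 882)/avg = -112/826 = -0.135593…
E_cross = (3010/12255) / (-112/826) = -1.8114…
E_cross < 0 ⇒ the goods are complements.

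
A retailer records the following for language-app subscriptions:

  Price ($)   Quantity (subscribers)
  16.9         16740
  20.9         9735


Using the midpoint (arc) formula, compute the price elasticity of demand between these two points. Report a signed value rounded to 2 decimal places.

%ΔQ = (9735 − 16740) / [(16740 + 9735)/2] = -7005/13237.5 = -0.529178…
%ΔP = (20.9 − 16.9) / [(16.9 + 20.9)/2] = 4/18.9 = 0.211640…
Arc Ed = %ΔQ / %ΔP = (-7005/13237.5) / (4/18.9) = -2.5003…

-2.50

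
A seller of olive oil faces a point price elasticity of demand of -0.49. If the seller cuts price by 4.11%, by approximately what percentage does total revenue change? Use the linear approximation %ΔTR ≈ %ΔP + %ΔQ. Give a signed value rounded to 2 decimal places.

%ΔQ ≈ Ed × %ΔP = (-0.49) × (-4.11%) = +2.0139%
%ΔTR ≈ %ΔP + %ΔQ = (-4.11%) + (+2.0139%) = -2.0961%

-2.10%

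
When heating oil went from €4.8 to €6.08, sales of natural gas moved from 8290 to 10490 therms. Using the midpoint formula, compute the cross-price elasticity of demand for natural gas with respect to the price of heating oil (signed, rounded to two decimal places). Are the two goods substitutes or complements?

%ΔQ_{natural gas} = (10490 − 8290)/avg = 2200/9390 = 0.234291…
%ΔP_{heating oil} = (6.08 − 4.8)/avg = 1.28/5.44 = 0.235294…
E_cross = (2200/9390) / (1.28/5.44) = 0.9957…
E_cross > 0 ⇒ the goods are substitutes.

1.00; substitutes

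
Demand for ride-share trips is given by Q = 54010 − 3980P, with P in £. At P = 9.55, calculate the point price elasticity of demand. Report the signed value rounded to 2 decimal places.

-2.38

dQ/dP = −3980. At P = 9.55, Q = 54010 − 3980(9.55) = 16001.
Ed = (dQ/dP)·(P/Q) = −3980 × (9.55/16001) = -2.3754…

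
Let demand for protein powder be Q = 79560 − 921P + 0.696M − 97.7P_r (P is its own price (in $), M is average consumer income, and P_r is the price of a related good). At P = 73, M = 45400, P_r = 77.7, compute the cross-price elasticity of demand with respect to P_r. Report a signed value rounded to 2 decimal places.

At the given values, Q = 79560 − 921(73) + 0.696(45400) − 97.7(77.7) = 36334.11.
∂Q/∂P_r = -97.7.
E = (-97.7) × (77.7/36334.11) = -0.2089…

-0.21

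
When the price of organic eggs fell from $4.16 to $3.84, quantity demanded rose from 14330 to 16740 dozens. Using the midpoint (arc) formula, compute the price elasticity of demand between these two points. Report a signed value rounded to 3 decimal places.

-1.939

%ΔQ = (16740 − 14330) / [(14330 + 16740)/2] = 2410/15535 = 0.155133…
%ΔP = (3.84 − 4.16) / [(4.16 + 3.84)/2] = -0.32/4 = -0.08
Arc Ed = %ΔQ / %ΔP = (2410/15535) / (-0.32/4) = -1.93916…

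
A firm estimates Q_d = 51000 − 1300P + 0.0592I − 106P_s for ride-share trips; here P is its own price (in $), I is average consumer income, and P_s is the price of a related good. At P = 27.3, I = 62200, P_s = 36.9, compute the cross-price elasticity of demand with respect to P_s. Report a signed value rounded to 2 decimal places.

-0.26

At the given values, Q_d = 51000 − 1300(27.3) + 0.0592(62200) − 106(36.9) = 15280.84.
∂Q_d/∂P_s = -106.
E = (-106) × (36.9/15280.84) = -0.2559…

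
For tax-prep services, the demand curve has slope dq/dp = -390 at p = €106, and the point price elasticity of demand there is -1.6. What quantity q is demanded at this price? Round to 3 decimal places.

25837.500

Ed = (dq/dp)·(p/q) ⇒ q = (dq/dp)·p/Ed = (-390)·106/(-1.6) = 25837.5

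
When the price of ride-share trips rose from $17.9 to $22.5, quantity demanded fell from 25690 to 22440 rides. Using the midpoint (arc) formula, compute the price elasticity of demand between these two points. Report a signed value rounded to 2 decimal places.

-0.59

%ΔQ = (22440 − 25690) / [(25690 + 22440)/2] = -3250/24065 = -0.135050…
%ΔP = (22.5 − 17.9) / [(17.9 + 22.5)/2] = 4.6/20.2 = 0.227722…
Arc Ed = %ΔQ / %ΔP = (-3250/24065) / (4.6/20.2) = -0.5930…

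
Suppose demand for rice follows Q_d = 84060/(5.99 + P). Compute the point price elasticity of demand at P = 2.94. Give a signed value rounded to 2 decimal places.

dQ_d/dP = −84060/(5.99 + P)² = -1054.11. At P = 2.94, Q_d = 9413.21.
Ed = (dQ_d/dP)·(P/Q_d) = (-1054.11) × (2.94/9413.21) = -0.3292…

-0.33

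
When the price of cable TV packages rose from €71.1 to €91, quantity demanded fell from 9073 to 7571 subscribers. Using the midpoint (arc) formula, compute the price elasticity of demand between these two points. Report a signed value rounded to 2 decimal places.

%ΔQ = (7571 − 9073) / [(9073 + 7571)/2] = -1502/8322 = -0.180485…
%ΔP = (91 − 71.1) / [(71.1 + 91)/2] = 19.9/81.05 = 0.245527…
Arc Ed = %ΔQ / %ΔP = (-1502/8322) / (19.9/81.05) = -0.7350…

-0.74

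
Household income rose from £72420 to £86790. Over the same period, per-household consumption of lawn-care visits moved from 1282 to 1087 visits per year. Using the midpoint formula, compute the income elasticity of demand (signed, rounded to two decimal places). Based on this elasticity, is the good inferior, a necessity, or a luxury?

-0.91; inferior

%ΔQ = (1087 − 1282)/[( 1282 + 1087)/2] = -195/1184.5 = -0.164626…
%ΔIncome = (86790 − 72420)/[( 72420 + 86790)/2] = 14370/79605 = 0.180516…
E_income = (-195/1184.5) / (14370/79605) = -0.9119…
E_income < 0 ⇒ inferior good.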